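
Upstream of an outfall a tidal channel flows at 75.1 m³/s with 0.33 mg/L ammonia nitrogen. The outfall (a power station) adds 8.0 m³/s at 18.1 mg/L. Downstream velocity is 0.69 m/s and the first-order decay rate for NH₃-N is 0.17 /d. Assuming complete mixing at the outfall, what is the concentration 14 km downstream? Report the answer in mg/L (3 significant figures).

1.96 mg/L

After complete mixing, C₀ = (8·18.1 + 75.1·0.33) / 83.1 = 2.041 mg/L.
Travel time t = 1.4e+04 m / 0.69 m/s = 2.029e+04 s = 0.2348 d.
C = 2.041·exp(−0.17·0.2348) = 2.041·0.9609 = 1.961 mg/L.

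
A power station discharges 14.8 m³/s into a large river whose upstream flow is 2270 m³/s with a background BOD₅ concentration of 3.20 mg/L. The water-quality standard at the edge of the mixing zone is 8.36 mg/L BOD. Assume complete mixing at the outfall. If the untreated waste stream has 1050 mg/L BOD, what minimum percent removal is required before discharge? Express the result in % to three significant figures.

23.8 %

Mass balance: 8.36·2285 = 14.8·Cₑ + 2270·3.2.
Cₑ = (1.91e+04 − 7264) / 14.8 = 799.8 mg/L.
Required removal = 1 − 799.8/1050 = 23.83 %.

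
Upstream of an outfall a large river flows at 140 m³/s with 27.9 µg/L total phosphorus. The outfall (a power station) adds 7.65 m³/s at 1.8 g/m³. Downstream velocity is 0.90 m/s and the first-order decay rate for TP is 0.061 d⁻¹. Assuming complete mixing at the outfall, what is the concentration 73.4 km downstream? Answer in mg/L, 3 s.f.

27.9 µg/L = 0.0279 mg/L.
After complete mixing, C₀ = (7.65·1.8 + 140·0.0279) / 147.7 = 0.1197 mg/L.
Travel time t = 7.34e+04 m / 0.90 m/s = 8.156e+04 s = 0.9439 d.
C = 0.1197·exp(−0.061·0.9439) = 0.1197·0.944 = 0.113 mg/L.

0.113 mg/L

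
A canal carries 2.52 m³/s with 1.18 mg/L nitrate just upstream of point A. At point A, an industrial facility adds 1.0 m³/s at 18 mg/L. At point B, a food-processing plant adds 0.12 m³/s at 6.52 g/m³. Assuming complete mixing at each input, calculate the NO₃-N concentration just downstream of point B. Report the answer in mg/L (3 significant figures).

5.98 mg/L

After input A: C = (2.52·1.18 + 1·18) / 3.52 = 5.958 mg/L.
After input B: C = (3.52·5.958 + 0.12·6.52) / 3.64 = 5.977 mg/L.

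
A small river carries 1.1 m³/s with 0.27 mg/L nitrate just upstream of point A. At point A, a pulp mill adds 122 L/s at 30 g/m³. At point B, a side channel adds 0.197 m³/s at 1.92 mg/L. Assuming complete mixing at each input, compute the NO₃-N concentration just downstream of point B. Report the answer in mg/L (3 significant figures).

122 L/s = 0.122 m³/s.
After input A: C = (1.1·0.27 + 0.122·30) / 1.222 = 3.238 mg/L.
After input B: C = (1.222·3.238 + 0.197·1.92) / 1.419 = 3.055 mg/L.

3.06 mg/L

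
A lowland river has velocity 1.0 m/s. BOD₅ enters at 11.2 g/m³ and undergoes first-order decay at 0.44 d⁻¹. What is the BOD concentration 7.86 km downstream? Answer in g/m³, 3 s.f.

10.8 g/m³

Travel time t = 7.86 km / 1.0 m/s = 7860/1.0 = 7860 s = 0.09097 d.
First-order decay: C = 11.2·exp(−0.44·0.09097) = 11.2·0.9608 = 10.76 g/m³.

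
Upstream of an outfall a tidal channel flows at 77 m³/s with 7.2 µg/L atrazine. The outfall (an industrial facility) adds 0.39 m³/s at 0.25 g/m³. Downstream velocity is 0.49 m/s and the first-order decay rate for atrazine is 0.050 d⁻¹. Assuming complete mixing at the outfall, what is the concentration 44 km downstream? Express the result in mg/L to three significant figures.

0.00800 mg/L

7.2 µg/L = 0.0072 mg/L.
After complete mixing, C₀ = (0.39·0.25 + 77·0.0072) / 77.39 = 0.008424 mg/L.
Travel time t = 4.4e+04 m / 0.49 m/s = 8.98e+04 s = 1.039 d.
C = 0.008424·exp(−0.050·1.039) = 0.008424·0.9494 = 0.007997 mg/L.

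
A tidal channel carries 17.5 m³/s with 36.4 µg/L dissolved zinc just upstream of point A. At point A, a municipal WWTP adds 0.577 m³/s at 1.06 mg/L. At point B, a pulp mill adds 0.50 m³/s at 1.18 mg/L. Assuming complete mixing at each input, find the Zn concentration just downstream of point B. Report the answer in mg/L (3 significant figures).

0.0990 mg/L

36.4 µg/L = 0.0364 mg/L.
After input A: C = (17.5·0.0364 + 0.577·1.06) / 18.08 = 0.06907 mg/L.
After input B: C = (18.08·0.06907 + 0.5·1.18) / 18.58 = 0.09897 mg/L.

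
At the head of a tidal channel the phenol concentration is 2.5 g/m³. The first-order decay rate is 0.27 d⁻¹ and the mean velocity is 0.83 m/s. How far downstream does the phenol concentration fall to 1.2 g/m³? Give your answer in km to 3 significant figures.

From C = C₀·e^(−kt), t = ln(C₀/C)/k = ln(2.5/1.2)/0.27 = 0.734/0.27 = 2.718 d.
Distance = v·t = 0.83 m/s × 2.349e+05 s = 1.949e+05 m = 194.9 km.

195 km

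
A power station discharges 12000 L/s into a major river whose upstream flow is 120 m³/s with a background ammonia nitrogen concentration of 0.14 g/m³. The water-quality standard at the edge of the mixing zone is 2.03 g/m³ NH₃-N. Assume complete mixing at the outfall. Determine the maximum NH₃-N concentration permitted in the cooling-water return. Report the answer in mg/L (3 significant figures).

20.9 mg/L

12000 L/s = 12 m³/s.
Mass balance: 2.03·132 = 12·Cₑ + 120·0.14.
Cₑ = (268 − 16.8) / 12 = 20.93 mg/L.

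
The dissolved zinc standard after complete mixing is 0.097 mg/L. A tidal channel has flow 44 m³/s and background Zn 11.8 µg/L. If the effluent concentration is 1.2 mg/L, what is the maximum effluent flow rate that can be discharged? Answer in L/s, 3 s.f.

3400 L/s

11.8 µg/L = 0.0118 mg/L.
Mass balance at complete mixing: C_std·(Q_w + Q_r) = Q_w·C_e + Q_r·C_b.
Rearranging, Q_w = Q_r·(C_std − C_b)/(C_e − C_std) = 44·(0.097 − 0.0118) / (1.2 − 0.097) = 3.399 m³/s.
= 3399 L/s.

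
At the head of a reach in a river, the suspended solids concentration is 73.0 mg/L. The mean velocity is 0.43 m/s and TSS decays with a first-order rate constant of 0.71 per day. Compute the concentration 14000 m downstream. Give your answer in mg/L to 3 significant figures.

55.9 mg/L

Travel time t = 14000 m / 0.43 m/s = 1.4e+04/0.43 = 3.256e+04 s = 0.3768 d.
First-order decay: C = 73.0·exp(−0.71·0.3768) = 73.0·0.7653 = 55.86 mg/L.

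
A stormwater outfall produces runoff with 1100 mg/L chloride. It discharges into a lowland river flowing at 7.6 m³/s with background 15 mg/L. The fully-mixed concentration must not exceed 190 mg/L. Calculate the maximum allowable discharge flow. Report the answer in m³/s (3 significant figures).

Mass balance at complete mixing: C_std·(Q_w + Q_r) = Q_w·C_e + Q_r·C_b.
Rearranging, Q_w = Q_r·(C_std − C_b)/(C_e − C_std) = 7.6·(190 − 15) / (1100 − 190) = 1.462 m³/s.

1.46 m³/s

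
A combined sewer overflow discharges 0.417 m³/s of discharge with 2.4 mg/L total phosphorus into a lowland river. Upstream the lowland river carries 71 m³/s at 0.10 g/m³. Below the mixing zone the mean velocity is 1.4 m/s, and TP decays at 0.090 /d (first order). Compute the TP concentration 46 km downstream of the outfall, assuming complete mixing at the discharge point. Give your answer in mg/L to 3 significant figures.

0.110 mg/L

After complete mixing, C₀ = (0.417·2.4 + 71·0.1) / 71.42 = 0.1134 mg/L.
Travel time t = 4.6e+04 m / 1.4 m/s = 3.286e+04 s = 0.3803 d.
C = 0.1134·exp(−0.090·0.3803) = 0.1134·0.9664 = 0.1096 mg/L.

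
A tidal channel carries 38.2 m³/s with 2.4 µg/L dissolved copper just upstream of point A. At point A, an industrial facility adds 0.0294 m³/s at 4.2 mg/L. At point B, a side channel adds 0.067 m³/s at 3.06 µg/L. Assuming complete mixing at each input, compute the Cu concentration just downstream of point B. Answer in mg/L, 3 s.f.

0.00562 mg/L

2.4 µg/L = 0.0024 mg/L.
After input A: C = (38.2·0.0024 + 0.0294·4.2) / 38.23 = 0.005628 mg/L.
3.06 µg/L = 0.00306 mg/L.
After input B: C = (38.23·0.005628 + 0.067·0.00306) / 38.3 = 0.005624 mg/L.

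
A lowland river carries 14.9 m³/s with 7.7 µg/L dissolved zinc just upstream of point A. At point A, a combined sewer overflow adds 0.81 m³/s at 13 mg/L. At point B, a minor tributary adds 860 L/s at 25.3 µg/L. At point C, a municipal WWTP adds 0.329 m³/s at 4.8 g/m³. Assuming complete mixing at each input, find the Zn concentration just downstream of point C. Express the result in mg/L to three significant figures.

7.7 µg/L = 0.0077 mg/L.
After input A: C = (14.9·0.0077 + 0.81·13) / 15.71 = 0.6776 mg/L.
860 L/s = 0.86 m³/s.
25.3 µg/L = 0.0253 mg/L.
After input B: C = (15.71·0.6776 + 0.86·0.0253) / 16.57 = 0.6437 mg/L.
After input C: C = (16.57·0.6437 + 0.329·4.8) / 16.9 = 0.7246 mg/L.

0.725 mg/L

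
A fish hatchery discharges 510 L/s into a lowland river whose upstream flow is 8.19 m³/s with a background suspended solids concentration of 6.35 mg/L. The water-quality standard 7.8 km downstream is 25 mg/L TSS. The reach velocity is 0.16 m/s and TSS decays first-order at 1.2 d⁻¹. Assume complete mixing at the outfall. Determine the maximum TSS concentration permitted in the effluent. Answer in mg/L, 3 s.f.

510 L/s = 0.51 m³/s.
Travel time to the compliance point: t = 7800/0.16 = 4.875e+04 s = 0.5642 d; decay factor exp(−1.2·0.5642) = 0.5081.
So the concentration just after mixing may be at most 25/0.5081 = 49.2 mg/L.
Mass balance: 49.2·8.7 = 0.51·Cₑ + 8.19·6.35.
Cₑ = (428.1 − 52.01) / 0.51 = 737.4 mg/L.

737 mg/L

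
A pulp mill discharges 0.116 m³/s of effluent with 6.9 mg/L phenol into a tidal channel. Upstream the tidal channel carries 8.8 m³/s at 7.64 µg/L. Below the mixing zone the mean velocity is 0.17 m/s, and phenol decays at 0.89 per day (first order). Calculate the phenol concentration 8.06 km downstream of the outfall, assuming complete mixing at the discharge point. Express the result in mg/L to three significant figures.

7.64 µg/L = 0.00764 mg/L.
After complete mixing, C₀ = (0.116·6.9 + 8.8·0.00764) / 8.916 = 0.09731 mg/L.
Travel time t = 8060 m / 0.17 m/s = 4.741e+04 s = 0.5487 d.
C = 0.09731·exp(−0.89·0.5487) = 0.09731·0.6136 = 0.05971 mg/L.

0.0597 mg/L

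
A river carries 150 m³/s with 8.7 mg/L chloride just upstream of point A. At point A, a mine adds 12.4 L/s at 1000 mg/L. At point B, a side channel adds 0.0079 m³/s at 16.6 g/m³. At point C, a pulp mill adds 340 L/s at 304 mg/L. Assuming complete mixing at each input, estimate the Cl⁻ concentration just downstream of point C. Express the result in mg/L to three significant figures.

12.4 L/s = 0.0124 m³/s.
After input A: C = (150·8.7 + 0.0124·1000) / 150 = 8.782 mg/L.
After input B: C = (150·8.782 + 0.0079·16.6) / 150 = 8.782 mg/L.
340 L/s = 0.34 m³/s.
After input C: C = (150·8.782 + 0.34·304) / 150.4 = 9.45 mg/L.

9.45 mg/L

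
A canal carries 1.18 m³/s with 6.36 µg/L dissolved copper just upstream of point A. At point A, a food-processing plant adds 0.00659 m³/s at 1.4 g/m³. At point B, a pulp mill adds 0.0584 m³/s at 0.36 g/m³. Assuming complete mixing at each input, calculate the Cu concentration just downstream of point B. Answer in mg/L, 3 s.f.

0.0303 mg/L

6.36 µg/L = 0.00636 mg/L.
After input A: C = (1.18·0.00636 + 0.00659·1.4) / 1.187 = 0.0141 mg/L.
After input B: C = (1.187·0.0141 + 0.0584·0.36) / 1.245 = 0.03033 mg/L.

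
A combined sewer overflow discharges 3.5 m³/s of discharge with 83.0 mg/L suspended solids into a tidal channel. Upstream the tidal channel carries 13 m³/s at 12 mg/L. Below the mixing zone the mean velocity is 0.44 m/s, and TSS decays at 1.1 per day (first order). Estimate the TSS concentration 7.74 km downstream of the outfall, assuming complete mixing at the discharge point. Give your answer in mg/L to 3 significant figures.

After complete mixing, C₀ = (3.5·83 + 13·12) / 16.5 = 27.06 mg/L.
Travel time t = 7740 m / 0.44 m/s = 1.759e+04 s = 0.2036 d.
C = 27.06·exp(−1.1·0.2036) = 27.06·0.7993 = 21.63 mg/L.

21.6 mg/L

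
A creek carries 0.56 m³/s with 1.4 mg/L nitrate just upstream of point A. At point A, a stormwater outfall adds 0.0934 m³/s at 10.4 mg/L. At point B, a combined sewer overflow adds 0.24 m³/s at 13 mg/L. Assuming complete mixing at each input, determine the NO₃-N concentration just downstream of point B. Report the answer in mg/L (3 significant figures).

5.46 mg/L

After input A: C = (0.56·1.4 + 0.0934·10.4) / 0.6534 = 2.687 mg/L.
After input B: C = (0.6534·2.687 + 0.24·13) / 0.8934 = 5.457 mg/L.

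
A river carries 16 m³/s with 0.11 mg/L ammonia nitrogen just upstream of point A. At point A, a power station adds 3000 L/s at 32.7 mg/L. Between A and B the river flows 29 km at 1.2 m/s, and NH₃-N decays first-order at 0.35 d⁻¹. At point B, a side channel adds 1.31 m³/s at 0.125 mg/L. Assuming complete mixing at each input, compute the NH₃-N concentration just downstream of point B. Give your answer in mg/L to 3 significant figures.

3000 L/s = 3 m³/s.
After input A: C = (16·0.11 + 3·32.7) / 19 = 5.256 mg/L.
Over the 29 km reach to input B (t = 2.417e+04 s = 0.2797 d), decay gives C = 5.256·exp(−0.35·0.2797) = 4.766 mg/L.
After input B: C = (19·4.766 + 1.31·0.125) / 20.31 = 4.466 mg/L.

4.47 mg/L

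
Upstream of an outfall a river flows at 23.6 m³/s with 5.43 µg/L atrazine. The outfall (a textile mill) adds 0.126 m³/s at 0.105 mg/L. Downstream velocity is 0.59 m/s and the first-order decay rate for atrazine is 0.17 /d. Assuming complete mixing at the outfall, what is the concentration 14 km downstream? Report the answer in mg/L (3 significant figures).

5.43 µg/L = 0.00543 mg/L.
After complete mixing, C₀ = (0.126·0.105 + 23.6·0.00543) / 23.73 = 0.005959 mg/L.
Travel time t = 1.4e+04 m / 0.59 m/s = 2.373e+04 s = 0.2746 d.
C = 0.005959·exp(−0.17·0.2746) = 0.005959·0.9544 = 0.005687 mg/L.

0.00569 mg/L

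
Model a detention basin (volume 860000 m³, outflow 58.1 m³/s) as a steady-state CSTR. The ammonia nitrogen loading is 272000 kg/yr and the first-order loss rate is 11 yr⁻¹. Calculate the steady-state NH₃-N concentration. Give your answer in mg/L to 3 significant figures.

0.148 mg/L

Outflow Q = 58.1 m³/s × 3.156e+07 s/yr = 1.833e+09 m³/yr.
Steady-state CSTR mass balance: W = Q·C + k·V·C, so C = W/(Q + kV).
Q + kV = 1.833e+09 + 11·860000 = 1.843e+09 m³/yr.
C = 272000/1.843e+09 = 0.0001476 kg/m³ = 0.1476 mg/L.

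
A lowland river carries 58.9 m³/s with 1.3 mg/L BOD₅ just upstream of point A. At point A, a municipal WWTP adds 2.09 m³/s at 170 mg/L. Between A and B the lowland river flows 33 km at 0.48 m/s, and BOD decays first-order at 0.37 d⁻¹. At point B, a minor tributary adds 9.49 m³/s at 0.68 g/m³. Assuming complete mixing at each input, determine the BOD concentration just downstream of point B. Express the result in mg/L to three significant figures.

4.66 mg/L

After input A: C = (58.9·1.3 + 2.09·170) / 60.99 = 7.081 mg/L.
Over the 33 km reach to input B (t = 6.875e+04 s = 0.7957 d), decay gives C = 7.081·exp(−0.37·0.7957) = 5.275 mg/L.
After input B: C = (60.99·5.275 + 9.49·0.68) / 70.48 = 4.656 mg/L.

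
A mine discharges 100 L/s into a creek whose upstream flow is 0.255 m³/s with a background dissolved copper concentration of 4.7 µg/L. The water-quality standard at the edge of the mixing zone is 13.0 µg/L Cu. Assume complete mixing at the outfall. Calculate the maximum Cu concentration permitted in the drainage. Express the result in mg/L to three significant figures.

100 L/s = 0.1 m³/s.
4.7 µg/L = 0.0047 mg/L.
13.0 µg/L = 0.013 mg/L.
Mass balance: 0.013·0.355 = 0.1·Cₑ + 0.255·0.0047.
Cₑ = (0.004615 − 0.001199) / 0.1 = 0.03417 mg/L.

0.0342 mg/L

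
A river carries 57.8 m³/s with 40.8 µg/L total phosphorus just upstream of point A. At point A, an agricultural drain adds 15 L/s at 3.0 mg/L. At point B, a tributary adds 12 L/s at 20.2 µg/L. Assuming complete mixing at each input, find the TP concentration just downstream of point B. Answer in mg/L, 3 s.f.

40.8 µg/L = 0.0408 mg/L.
15 L/s = 0.015 m³/s.
After input A: C = (57.8·0.0408 + 0.015·3) / 57.81 = 0.04157 mg/L.
12 L/s = 0.012 m³/s.
20.2 µg/L = 0.0202 mg/L.
After input B: C = (57.81·0.04157 + 0.012·0.0202) / 57.83 = 0.04156 mg/L.

0.0416 mg/L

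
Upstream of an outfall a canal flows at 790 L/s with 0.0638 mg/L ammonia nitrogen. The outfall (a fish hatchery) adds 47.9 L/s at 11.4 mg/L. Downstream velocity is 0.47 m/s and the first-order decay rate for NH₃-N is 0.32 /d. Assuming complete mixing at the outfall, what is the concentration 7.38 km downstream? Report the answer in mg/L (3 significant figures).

47.9 L/s = 0.0479 m³/s.
790 L/s = 0.79 m³/s.
After complete mixing, C₀ = (0.0479·11.4 + 0.79·0.0638) / 0.8379 = 0.7119 mg/L.
Travel time t = 7380 m / 0.47 m/s = 1.57e+04 s = 0.1817 d.
C = 0.7119·exp(−0.32·0.1817) = 0.7119·0.9435 = 0.6716 mg/L.

0.672 mg/L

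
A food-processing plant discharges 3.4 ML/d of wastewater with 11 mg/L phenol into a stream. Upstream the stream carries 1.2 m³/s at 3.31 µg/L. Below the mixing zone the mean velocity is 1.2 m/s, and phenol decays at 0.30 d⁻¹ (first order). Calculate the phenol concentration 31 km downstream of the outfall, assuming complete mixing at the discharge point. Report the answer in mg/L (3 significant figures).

3.4 ML/d = 0.03935 m³/s.
3.31 µg/L = 0.00331 mg/L.
After complete mixing, C₀ = (0.03935·11 + 1.2·0.00331) / 1.239 = 0.3525 mg/L.
Travel time t = 3.1e+04 m / 1.2 m/s = 2.583e+04 s = 0.299 d.
C = 0.3525·exp(−0.30·0.299) = 0.3525·0.9142 = 0.3222 mg/L.

0.322 mg/L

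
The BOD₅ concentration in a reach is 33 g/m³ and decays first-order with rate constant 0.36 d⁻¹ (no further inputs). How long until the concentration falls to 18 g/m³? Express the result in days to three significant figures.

t = ln(C₀/C)/k = ln(33/18)/0.36 = 0.6061/0.36 = 1.684 d.

1.68 d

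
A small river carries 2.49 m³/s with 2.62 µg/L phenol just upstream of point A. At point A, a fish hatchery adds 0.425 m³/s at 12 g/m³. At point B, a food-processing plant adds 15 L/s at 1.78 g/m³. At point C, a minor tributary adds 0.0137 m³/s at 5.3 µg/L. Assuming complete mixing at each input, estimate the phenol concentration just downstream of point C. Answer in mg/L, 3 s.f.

2.62 µg/L = 0.00262 mg/L.
After input A: C = (2.49·0.00262 + 0.425·12) / 2.915 = 1.752 mg/L.
15 L/s = 0.015 m³/s.
After input B: C = (2.915·1.752 + 0.015·1.78) / 2.93 = 1.752 mg/L.
5.3 µg/L = 0.0053 mg/L.
After input C: C = (2.93·1.752 + 0.0137·0.0053) / 2.944 = 1.744 mg/L.

1.74 mg/L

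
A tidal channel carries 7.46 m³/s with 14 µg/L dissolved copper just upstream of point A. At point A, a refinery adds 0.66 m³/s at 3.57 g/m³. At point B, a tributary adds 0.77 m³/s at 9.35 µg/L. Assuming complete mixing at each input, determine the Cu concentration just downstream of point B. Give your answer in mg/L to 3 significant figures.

14 µg/L = 0.014 mg/L.
After input A: C = (7.46·0.014 + 0.66·3.57) / 8.12 = 0.303 mg/L.
9.35 µg/L = 0.00935 mg/L.
After input B: C = (8.12·0.303 + 0.77·0.00935) / 8.89 = 0.2776 mg/L.

0.278 mg/L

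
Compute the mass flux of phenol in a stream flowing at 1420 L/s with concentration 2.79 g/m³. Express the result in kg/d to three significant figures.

1420 L/s = 1.42 m³/s.
Mass flux = Q·C = 1.42 m³/s × 2.79 g/m³ = 3.962 g/s.
= 3.962 g/s × 86.4 = 342.3 kg/d.

342 kg/d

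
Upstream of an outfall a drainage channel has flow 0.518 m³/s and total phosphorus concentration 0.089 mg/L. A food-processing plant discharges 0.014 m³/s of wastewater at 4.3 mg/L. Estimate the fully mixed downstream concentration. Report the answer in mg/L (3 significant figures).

Flow-weighted mixing gives C = (0.014·4.3 + 0.518·0.089) / (0.014 + 0.518) = 0.1063/0.532 = 0.1998 mg/L.

0.200 mg/L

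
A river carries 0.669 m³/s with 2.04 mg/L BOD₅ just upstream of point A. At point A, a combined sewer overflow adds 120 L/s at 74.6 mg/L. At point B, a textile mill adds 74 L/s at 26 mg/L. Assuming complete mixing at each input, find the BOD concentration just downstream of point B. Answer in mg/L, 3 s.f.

14.2 mg/L

120 L/s = 0.12 m³/s.
After input A: C = (0.669·2.04 + 0.12·74.6) / 0.789 = 13.08 mg/L.
74 L/s = 0.074 m³/s.
After input B: C = (0.789·13.08 + 0.074·26) / 0.863 = 14.18 mg/L.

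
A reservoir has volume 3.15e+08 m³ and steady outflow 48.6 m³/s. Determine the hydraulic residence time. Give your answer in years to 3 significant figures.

0.205 yr

Q = 48.6 m³/s × 3.156e+07 s/yr = 1.534e+09 m³/yr.
Hydraulic residence time τ = V/Q = 3.15e+08/1.534e+09 = 0.2054 yr.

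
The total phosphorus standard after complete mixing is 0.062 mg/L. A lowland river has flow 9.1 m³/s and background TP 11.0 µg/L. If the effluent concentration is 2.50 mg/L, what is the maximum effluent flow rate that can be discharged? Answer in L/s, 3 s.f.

190 L/s

11.0 µg/L = 0.011 mg/L.
Mass balance at complete mixing: C_std·(Q_w + Q_r) = Q_w·C_e + Q_r·C_b.
Rearranging, Q_w = Q_r·(C_std − C_b)/(C_e − C_std) = 9.1·(0.062 − 0.011) / (2.5 − 0.062) = 0.1904 m³/s.
= 190.4 L/s.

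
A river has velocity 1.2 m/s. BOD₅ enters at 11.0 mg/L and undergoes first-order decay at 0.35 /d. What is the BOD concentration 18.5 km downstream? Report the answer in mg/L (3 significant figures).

Travel time t = 18.5 km / 1.2 m/s = 1.85e+04/1.2 = 1.542e+04 s = 0.1784 d.
First-order decay: C = 11.0·exp(−0.35·0.1784) = 11.0·0.9395 = 10.33 mg/L.

10.3 mg/L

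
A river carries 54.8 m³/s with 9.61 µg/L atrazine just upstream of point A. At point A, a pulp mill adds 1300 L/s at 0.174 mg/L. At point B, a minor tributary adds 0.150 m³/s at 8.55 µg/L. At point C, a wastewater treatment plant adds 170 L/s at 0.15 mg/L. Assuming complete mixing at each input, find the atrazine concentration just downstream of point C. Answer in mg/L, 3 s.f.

9.61 µg/L = 0.00961 mg/L.
1300 L/s = 1.3 m³/s.
After input A: C = (54.8·0.00961 + 1.3·0.174) / 56.1 = 0.01342 mg/L.
8.55 µg/L = 0.00855 mg/L.
After input B: C = (56.1·0.01342 + 0.15·0.00855) / 56.25 = 0.01341 mg/L.
170 L/s = 0.17 m³/s.
After input C: C = (56.25·0.01341 + 0.17·0.15) / 56.42 = 0.01382 mg/L.

0.0138 mg/L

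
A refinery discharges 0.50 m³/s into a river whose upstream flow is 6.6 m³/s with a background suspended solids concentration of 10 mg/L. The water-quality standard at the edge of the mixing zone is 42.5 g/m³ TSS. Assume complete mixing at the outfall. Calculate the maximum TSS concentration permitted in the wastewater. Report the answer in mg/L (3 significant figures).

472 mg/L

Mass balance: 42.5·7.1 = 0.5·Cₑ + 6.6·10.
Cₑ = (301.8 − 66) / 0.5 = 471.5 mg/L.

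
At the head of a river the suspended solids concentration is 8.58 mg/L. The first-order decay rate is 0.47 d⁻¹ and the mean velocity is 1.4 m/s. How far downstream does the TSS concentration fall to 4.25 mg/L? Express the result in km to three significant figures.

From C = C₀·e^(−kt), t = ln(C₀/C)/k = ln(8.58/4.25)/0.47 = 0.7025/0.47 = 1.495 d.
Distance = v·t = 1.4 m/s × 1.291e+05 s = 1.808e+05 m = 180.8 km.

181 km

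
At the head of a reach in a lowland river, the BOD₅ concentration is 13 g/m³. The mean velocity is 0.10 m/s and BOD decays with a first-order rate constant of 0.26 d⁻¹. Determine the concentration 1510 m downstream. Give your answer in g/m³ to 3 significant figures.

12.4 g/m³

Travel time t = 1510 m / 0.10 m/s = 1510/0.10 = 1.51e+04 s = 0.1748 d.
First-order decay: C = 13·exp(−0.26·0.1748) = 13·0.9556 = 12.42 g/m³.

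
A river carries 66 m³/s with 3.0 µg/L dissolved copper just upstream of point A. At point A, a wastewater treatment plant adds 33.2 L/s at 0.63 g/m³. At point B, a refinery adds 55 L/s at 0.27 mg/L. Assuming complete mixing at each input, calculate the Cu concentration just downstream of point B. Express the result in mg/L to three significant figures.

3.0 µg/L = 0.003 mg/L.
33.2 L/s = 0.0332 m³/s.
After input A: C = (66·0.003 + 0.0332·0.63) / 66.03 = 0.003315 mg/L.
55 L/s = 0.055 m³/s.
After input B: C = (66.03·0.003315 + 0.055·0.27) / 66.09 = 0.003537 mg/L.

0.00354 mg/L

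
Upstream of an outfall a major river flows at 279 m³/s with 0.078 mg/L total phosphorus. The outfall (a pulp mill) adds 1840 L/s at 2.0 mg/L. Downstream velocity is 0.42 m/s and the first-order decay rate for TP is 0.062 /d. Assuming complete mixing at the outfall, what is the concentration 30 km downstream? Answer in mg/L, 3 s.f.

1840 L/s = 1.84 m³/s.
After complete mixing, C₀ = (1.84·2 + 279·0.078) / 280.8 = 0.09059 mg/L.
Travel time t = 3e+04 m / 0.42 m/s = 7.143e+04 s = 0.8267 d.
C = 0.09059·exp(−0.062·0.8267) = 0.09059·0.95 = 0.08607 mg/L.

0.0861 mg/L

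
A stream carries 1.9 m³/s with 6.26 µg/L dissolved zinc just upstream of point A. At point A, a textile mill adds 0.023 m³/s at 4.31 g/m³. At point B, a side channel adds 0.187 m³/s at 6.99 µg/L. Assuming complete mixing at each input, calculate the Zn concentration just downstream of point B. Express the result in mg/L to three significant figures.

6.26 µg/L = 0.00626 mg/L.
After input A: C = (1.9·0.00626 + 0.023·4.31) / 1.923 = 0.05773 mg/L.
6.99 µg/L = 0.00699 mg/L.
After input B: C = (1.923·0.05773 + 0.187·0.00699) / 2.11 = 0.05324 mg/L.

0.0532 mg/L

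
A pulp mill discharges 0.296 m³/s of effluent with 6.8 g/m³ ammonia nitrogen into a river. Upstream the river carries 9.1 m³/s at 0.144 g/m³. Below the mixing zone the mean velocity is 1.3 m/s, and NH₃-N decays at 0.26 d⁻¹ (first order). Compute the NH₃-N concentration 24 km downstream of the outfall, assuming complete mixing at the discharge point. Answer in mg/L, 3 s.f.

After complete mixing, C₀ = (0.296·6.8 + 9.1·0.144) / 9.396 = 0.3537 mg/L.
Travel time t = 2.4e+04 m / 1.3 m/s = 1.846e+04 s = 0.2137 d.
C = 0.3537·exp(−0.26·0.2137) = 0.3537·0.946 = 0.3346 mg/L.

0.335 mg/L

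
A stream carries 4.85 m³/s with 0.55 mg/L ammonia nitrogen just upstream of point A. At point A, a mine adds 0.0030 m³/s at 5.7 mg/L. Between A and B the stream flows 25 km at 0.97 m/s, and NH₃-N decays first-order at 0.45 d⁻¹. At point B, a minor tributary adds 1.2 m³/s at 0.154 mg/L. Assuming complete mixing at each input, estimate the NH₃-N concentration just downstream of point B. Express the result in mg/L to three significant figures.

0.418 mg/L

After input A: C = (4.85·0.55 + 0.003·5.7) / 4.853 = 0.5532 mg/L.
Over the 25 km reach to input B (t = 2.577e+04 s = 0.2983 d), decay gives C = 0.5532·exp(−0.45·0.2983) = 0.4837 mg/L.
After input B: C = (4.853·0.4837 + 1.2·0.154) / 6.053 = 0.4183 mg/L.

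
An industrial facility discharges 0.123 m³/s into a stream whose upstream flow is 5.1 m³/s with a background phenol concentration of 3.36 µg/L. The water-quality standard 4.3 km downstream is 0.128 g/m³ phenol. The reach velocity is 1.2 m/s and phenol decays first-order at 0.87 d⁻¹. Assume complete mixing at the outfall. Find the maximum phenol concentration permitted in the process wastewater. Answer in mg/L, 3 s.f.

3.36 µg/L = 0.00336 mg/L.
Travel time to the compliance point: t = 4300/1.2 = 3583 s = 0.04147 d; decay factor exp(−0.87·0.04147) = 0.9646.
So the concentration just after mixing may be at most 0.128/0.9646 = 0.1327 mg/L.
Mass balance: 0.1327·5.223 = 0.123·Cₑ + 5.1·0.00336.
Cₑ = (0.6931 − 0.01714) / 0.123 = 5.496 mg/L.

5.50 mg/L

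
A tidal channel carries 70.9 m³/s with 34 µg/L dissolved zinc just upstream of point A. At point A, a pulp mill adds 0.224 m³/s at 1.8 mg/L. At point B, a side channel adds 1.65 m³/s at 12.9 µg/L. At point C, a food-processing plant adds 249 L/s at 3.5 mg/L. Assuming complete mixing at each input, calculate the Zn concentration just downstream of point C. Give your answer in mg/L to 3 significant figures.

0.0508 mg/L

34 µg/L = 0.034 mg/L.
After input A: C = (70.9·0.034 + 0.224·1.8) / 71.12 = 0.03956 mg/L.
12.9 µg/L = 0.0129 mg/L.
After input B: C = (71.12·0.03956 + 1.65·0.0129) / 72.77 = 0.03896 mg/L.
249 L/s = 0.249 m³/s.
After input C: C = (72.77·0.03896 + 0.249·3.5) / 73.02 = 0.05076 mg/L.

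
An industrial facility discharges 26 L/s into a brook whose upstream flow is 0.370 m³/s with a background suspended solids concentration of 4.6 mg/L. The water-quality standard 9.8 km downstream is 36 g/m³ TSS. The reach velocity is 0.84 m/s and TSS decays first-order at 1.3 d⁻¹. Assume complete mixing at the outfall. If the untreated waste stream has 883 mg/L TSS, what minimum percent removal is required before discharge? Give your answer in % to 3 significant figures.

26 L/s = 0.026 m³/s.
Travel time to the compliance point: t = 9800/0.84 = 1.167e+04 s = 0.135 d; decay factor exp(−1.3·0.135) = 0.839.
So the concentration just after mixing may be at most 36/0.839 = 42.91 mg/L.
Mass balance: 42.91·0.396 = 0.026·Cₑ + 0.37·4.6.
Cₑ = (16.99 − 1.702) / 0.026 = 588.1 mg/L.
Required removal = 1 − 588.1/883 = 33.4 %.

33.4 %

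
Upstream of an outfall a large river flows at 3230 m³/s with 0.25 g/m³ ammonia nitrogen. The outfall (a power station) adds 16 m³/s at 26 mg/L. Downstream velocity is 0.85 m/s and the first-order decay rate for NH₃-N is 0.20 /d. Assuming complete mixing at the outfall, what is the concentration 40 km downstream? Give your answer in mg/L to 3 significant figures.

0.338 mg/L

After complete mixing, C₀ = (16·26 + 3230·0.25) / 3246 = 0.3769 mg/L.
Travel time t = 4e+04 m / 0.85 m/s = 4.706e+04 s = 0.5447 d.
C = 0.3769·exp(−0.20·0.5447) = 0.3769·0.8968 = 0.338 mg/L.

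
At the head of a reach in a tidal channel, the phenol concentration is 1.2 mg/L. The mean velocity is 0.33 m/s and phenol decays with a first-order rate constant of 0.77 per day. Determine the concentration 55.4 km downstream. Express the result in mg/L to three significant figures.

Travel time t = 55.4 km / 0.33 m/s = 5.54e+04/0.33 = 1.679e+05 s = 1.943 d.
First-order decay: C = 1.2·exp(−0.77·1.943) = 1.2·0.224 = 0.2688 mg/L.

0.269 mg/L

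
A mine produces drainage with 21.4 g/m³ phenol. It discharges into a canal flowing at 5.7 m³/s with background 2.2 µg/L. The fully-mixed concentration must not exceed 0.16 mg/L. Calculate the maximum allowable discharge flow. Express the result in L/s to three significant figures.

42.3 L/s

2.2 µg/L = 0.0022 mg/L.
Mass balance at complete mixing: C_std·(Q_w + Q_r) = Q_w·C_e + Q_r·C_b.
Rearranging, Q_w = Q_r·(C_std − C_b)/(C_e − C_std) = 5.7·(0.16 − 0.0022) / (21.4 − 0.16) = 0.04235 m³/s.
= 42.35 L/s.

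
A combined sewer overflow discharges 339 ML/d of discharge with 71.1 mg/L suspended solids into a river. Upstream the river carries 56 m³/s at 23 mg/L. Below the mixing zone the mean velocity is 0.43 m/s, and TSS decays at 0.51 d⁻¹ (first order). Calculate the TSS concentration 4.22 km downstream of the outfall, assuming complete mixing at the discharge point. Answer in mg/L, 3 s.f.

339 ML/d = 3.924 m³/s.
After complete mixing, C₀ = (3.924·71.1 + 56·23) / 59.92 = 26.15 mg/L.
Travel time t = 4220 m / 0.43 m/s = 9814 s = 0.1136 d.
C = 26.15·exp(−0.51·0.1136) = 26.15·0.9437 = 24.68 mg/L.

24.7 mg/L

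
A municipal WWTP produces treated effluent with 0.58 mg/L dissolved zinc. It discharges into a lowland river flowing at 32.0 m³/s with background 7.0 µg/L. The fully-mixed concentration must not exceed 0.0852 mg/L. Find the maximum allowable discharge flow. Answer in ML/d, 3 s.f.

437 ML/d

7.0 µg/L = 0.007 mg/L.
Mass balance at complete mixing: C_std·(Q_w + Q_r) = Q_w·C_e + Q_r·C_b.
Rearranging, Q_w = Q_r·(C_std − C_b)/(C_e − C_std) = 32.0·(0.0852 − 0.007) / (0.58 − 0.0852) = 5.057 m³/s.
= 437 ML/d.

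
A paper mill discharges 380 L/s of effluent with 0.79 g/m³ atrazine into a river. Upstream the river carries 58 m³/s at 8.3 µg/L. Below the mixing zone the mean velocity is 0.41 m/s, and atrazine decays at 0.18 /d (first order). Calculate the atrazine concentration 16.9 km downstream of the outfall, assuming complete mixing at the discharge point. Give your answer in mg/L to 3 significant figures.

0.0123 mg/L

380 L/s = 0.38 m³/s.
8.3 µg/L = 0.0083 mg/L.
After complete mixing, C₀ = (0.38·0.79 + 58·0.0083) / 58.38 = 0.01339 mg/L.
Travel time t = 1.69e+04 m / 0.41 m/s = 4.122e+04 s = 0.4771 d.
C = 0.01339·exp(−0.18·0.4771) = 0.01339·0.9177 = 0.01229 mg/L.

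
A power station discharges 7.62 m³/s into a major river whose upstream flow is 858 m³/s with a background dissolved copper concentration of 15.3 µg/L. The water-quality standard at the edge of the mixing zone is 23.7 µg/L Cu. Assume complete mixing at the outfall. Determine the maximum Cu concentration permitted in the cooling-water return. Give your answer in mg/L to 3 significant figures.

0.970 mg/L

15.3 µg/L = 0.0153 mg/L.
23.7 µg/L = 0.0237 mg/L.
Mass balance: 0.0237·865.6 = 7.62·Cₑ + 858·0.0153.
Cₑ = (20.52 − 13.13) / 7.62 = 0.9695 mg/L.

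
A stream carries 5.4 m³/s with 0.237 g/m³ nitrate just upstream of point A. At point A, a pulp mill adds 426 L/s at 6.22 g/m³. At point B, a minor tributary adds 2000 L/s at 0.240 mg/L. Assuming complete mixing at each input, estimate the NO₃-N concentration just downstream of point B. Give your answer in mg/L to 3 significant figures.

426 L/s = 0.426 m³/s.
After input A: C = (5.4·0.237 + 0.426·6.22) / 5.826 = 0.6745 mg/L.
2000 L/s = 2 m³/s.
After input B: C = (5.826·0.6745 + 2·0.24) / 7.826 = 0.5634 mg/L.

0.563 mg/L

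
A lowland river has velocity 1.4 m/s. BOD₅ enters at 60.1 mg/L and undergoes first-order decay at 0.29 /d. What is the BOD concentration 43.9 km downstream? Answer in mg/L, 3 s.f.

54.1 mg/L

Travel time t = 43.9 km / 1.4 m/s = 4.39e+04/1.4 = 3.136e+04 s = 0.3629 d.
First-order decay: C = 60.1·exp(−0.29·0.3629) = 60.1·0.9001 = 54.1 mg/L.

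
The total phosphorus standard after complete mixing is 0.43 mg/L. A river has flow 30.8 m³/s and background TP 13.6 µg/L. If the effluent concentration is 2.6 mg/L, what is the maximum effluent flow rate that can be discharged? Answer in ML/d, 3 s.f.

511 ML/d

13.6 µg/L = 0.0136 mg/L.
Mass balance at complete mixing: C_std·(Q_w + Q_r) = Q_w·C_e + Q_r·C_b.
Rearranging, Q_w = Q_r·(C_std − C_b)/(C_e − C_std) = 30.8·(0.43 − 0.0136) / (2.6 − 0.43) = 5.91 m³/s.
= 510.6 ML/d.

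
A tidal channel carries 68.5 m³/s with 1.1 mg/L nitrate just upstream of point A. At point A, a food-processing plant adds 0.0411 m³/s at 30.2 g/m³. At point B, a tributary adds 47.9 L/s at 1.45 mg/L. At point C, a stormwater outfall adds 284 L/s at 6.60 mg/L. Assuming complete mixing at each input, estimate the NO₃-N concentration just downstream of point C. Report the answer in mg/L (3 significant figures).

1.14 mg/L

After input A: C = (68.5·1.1 + 0.0411·30.2) / 68.54 = 1.117 mg/L.
47.9 L/s = 0.0479 m³/s.
After input B: C = (68.54·1.117 + 0.0479·1.45) / 68.59 = 1.118 mg/L.
284 L/s = 0.284 m³/s.
After input C: C = (68.59·1.118 + 0.284·6.6) / 68.87 = 1.14 mg/L.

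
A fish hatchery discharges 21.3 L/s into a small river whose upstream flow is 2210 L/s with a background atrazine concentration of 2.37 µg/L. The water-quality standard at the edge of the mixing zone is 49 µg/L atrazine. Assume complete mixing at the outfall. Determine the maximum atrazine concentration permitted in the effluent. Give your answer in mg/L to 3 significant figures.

21.3 L/s = 0.0213 m³/s.
2210 L/s = 2.21 m³/s.
2.37 µg/L = 0.00237 mg/L.
49 µg/L = 0.049 mg/L.
Mass balance: 0.049·2.231 = 0.0213·Cₑ + 2.21·0.00237.
Cₑ = (0.1093 − 0.005238) / 0.0213 = 4.887 mg/L.

4.89 mg/L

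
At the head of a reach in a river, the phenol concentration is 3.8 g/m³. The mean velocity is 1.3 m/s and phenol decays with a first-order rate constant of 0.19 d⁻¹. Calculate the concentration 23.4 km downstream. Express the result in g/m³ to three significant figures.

3.65 g/m³

Travel time t = 23.4 km / 1.3 m/s = 2.34e+04/1.3 = 1.8e+04 s = 0.2083 d.
First-order decay: C = 3.8·exp(−0.19·0.2083) = 3.8·0.9612 = 3.653 g/m³.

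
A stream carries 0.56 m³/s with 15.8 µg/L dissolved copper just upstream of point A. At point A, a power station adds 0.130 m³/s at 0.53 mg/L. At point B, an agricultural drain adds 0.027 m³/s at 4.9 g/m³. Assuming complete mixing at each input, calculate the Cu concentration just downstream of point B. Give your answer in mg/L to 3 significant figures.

0.293 mg/L

15.8 µg/L = 0.0158 mg/L.
After input A: C = (0.56·0.0158 + 0.13·0.53) / 0.69 = 0.1127 mg/L.
After input B: C = (0.69·0.1127 + 0.027·4.9) / 0.717 = 0.293 mg/L.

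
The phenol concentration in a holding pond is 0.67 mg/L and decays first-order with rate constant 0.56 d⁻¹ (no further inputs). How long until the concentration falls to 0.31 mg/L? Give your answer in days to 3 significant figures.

1.38 d

t = ln(C₀/C)/k = ln(0.67/0.31)/0.56 = 0.7707/0.56 = 1.376 d.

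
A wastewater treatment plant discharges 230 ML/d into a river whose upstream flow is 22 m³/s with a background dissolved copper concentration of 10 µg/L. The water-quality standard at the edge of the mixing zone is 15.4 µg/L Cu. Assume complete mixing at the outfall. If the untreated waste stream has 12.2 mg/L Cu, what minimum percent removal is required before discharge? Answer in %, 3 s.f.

230 ML/d = 2.662 m³/s.
10 µg/L = 0.01 mg/L.
15.4 µg/L = 0.0154 mg/L.
Mass balance: 0.0154·24.66 = 2.662·Cₑ + 22·0.01.
Cₑ = (0.3798 − 0.22) / 2.662 = 0.06003 mg/L.
Required removal = 1 − 0.06003/12.2 = 99.51 %.

99.5 %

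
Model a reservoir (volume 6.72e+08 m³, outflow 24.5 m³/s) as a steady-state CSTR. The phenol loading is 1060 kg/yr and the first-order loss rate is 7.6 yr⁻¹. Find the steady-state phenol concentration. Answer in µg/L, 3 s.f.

0.180 µg/L

Outflow Q = 24.5 m³/s × 3.156e+07 s/yr = 7.732e+08 m³/yr.
Steady-state CSTR mass balance: W = Q·C + k·V·C, so C = W/(Q + kV).
Q + kV = 7.732e+08 + 7.6·6.72e+08 = 5.88e+09 m³/yr.
C = 1060/5.88e+09 = 1.803e-07 kg/m³ = 0.0001803 mg/L = 0.1803 µg/L.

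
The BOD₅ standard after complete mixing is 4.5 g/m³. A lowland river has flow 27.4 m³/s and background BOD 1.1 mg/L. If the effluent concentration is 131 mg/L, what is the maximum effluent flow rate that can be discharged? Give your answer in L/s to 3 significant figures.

736 L/s

Mass balance at complete mixing: C_std·(Q_w + Q_r) = Q_w·C_e + Q_r·C_b.
Rearranging, Q_w = Q_r·(C_std − C_b)/(C_e − C_std) = 27.4·(4.5 − 1.1) / (131 − 4.5) = 0.7364 m³/s.
= 736.4 L/s.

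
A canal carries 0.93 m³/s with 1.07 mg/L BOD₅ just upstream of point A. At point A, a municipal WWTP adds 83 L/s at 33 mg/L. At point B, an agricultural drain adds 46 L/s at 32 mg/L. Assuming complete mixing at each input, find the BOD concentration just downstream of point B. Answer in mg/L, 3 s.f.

83 L/s = 0.083 m³/s.
After input A: C = (0.93·1.07 + 0.083·33) / 1.013 = 3.686 mg/L.
46 L/s = 0.046 m³/s.
After input B: C = (1.013·3.686 + 0.046·32) / 1.059 = 4.916 mg/L.

4.92 mg/L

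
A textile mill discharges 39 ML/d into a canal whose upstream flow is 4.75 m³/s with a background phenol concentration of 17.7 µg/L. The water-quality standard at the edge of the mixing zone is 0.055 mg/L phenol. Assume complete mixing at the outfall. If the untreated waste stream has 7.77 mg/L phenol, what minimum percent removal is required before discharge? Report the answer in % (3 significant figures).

39 ML/d = 0.4514 m³/s.
17.7 µg/L = 0.0177 mg/L.
Mass balance: 0.055·5.201 = 0.4514·Cₑ + 4.75·0.0177.
Cₑ = (0.2861 − 0.08407) / 0.4514 = 0.4475 mg/L.
Required removal = 1 − 0.4475/7.77 = 94.24 %.

94.2 %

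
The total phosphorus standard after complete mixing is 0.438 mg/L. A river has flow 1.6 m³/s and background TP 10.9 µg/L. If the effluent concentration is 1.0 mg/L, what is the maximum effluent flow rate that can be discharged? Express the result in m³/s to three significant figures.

10.9 µg/L = 0.0109 mg/L.
Mass balance at complete mixing: C_std·(Q_w + Q_r) = Q_w·C_e + Q_r·C_b.
Rearranging, Q_w = Q_r·(C_std − C_b)/(C_e − C_std) = 1.6·(0.438 − 0.0109) / (1 − 0.438) = 1.216 m³/s.

1.22 m³/s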